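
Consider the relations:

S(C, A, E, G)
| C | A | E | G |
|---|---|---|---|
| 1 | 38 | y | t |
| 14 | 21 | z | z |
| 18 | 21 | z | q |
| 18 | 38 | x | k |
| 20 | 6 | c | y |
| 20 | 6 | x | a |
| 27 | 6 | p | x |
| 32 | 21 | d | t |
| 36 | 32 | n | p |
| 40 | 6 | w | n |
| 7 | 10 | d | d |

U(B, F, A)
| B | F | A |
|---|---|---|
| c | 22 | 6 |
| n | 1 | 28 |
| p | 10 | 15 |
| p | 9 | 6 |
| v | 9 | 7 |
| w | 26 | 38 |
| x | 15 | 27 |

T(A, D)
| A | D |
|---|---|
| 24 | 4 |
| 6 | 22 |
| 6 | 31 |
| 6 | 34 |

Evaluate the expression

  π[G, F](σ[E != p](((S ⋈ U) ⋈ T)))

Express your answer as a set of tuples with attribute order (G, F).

Natural join on A: {(1, 38, y, t, w, 26), (18, 38, x, k, w, 26), (20, 6, c, y, c, 22), (20, 6, c, y, p, 9), (20, 6, x, a, c, 22), (20, 6, x, a, p, 9), (27, 6, p, x, c, 22), (27, 6, p, x, p, 9), (40, 6, w, n, c, 22), (40, 6, w, n, p, 9)}
Natural join on A: {(20, 6, c, y, c, 22, 22), (20, 6, c, y, c, 22, 31), (20, 6, c, y, c, 22, 34), (20, 6, c, y, p, 9, 22), (20, 6, c, y, p, 9, 31), (20, 6, c, y, p, 9, 34), (20, 6, x, a, c, 22, 22), (20, 6, x, a, c, 22, 31), (20, 6, x, a, c, 22, 34), (20, 6, x, a, p, 9, 22), (20, 6, x, a, p, 9, 31), (20, 6, x, a, p, 9, 34), (27, 6, p, x, c, 22, 22), (27, 6, p, x, c, 22, 31), (27, 6, p, x, c, 22, 34), (27, 6, p, x, p, 9, 22), (27, 6, p, x, p, 9, 31), (27, 6, p, x, p, 9, 34), (40, 6, w, n, c, 22, 22), (40, 6, w, n, c, 22, 31), (40, 6, w, n, c, 22, 34), (40, 6, w, n, p, 9, 22), (40, 6, w, n, p, 9, 31), (40, 6, w, n, p, 9, 34)}
Apply σ_{E != p}; surviving tuples: {(20, 6, c, y, c, 22, 22), (20, 6, c, y, c, 22, 31), (20, 6, c, y, c, 22, 34), (20, 6, c, y, p, 9, 22), (20, 6, c, y, p, 9, 31), (20, 6, c, y, p, 9, 34), (20, 6, x, a, c, 22, 22), (20, 6, x, a, c, 22, 31), (20, 6, x, a, c, 22, 34), (20, 6, x, a, p, 9, 22), (20, 6, x, a, p, 9, 31), (20, 6, x, a, p, 9, 34), (40, 6, w, n, c, 22, 22), (40, 6, w, n, c, 22, 31), (40, 6, w, n, c, 22, 34), (40, 6, w, n, p, 9, 22), (40, 6, w, n, p, 9, 31), (40, 6, w, n, p, 9, 34)}
Projecting to G, F (12 duplicate(s) eliminated): {(a, 22), (a, 9), (n, 22), (n, 9), (y, 22), (y, 9)}

{(a, 22), (a, 9), (n, 22), (n, 9), (y, 22), (y, 9)}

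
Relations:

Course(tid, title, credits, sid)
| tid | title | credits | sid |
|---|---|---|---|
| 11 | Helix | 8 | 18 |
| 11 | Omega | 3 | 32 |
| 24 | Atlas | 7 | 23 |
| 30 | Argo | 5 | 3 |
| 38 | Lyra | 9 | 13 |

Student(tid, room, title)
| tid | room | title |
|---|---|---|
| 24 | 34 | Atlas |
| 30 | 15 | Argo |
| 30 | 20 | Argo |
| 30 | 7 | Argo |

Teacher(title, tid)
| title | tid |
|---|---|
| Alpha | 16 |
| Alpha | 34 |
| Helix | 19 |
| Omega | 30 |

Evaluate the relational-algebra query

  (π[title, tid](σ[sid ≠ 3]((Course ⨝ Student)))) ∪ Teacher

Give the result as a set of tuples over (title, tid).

{(Alpha, 16), (Alpha, 34), (Atlas, 24), (Helix, 19), (Omega, 30)}

Course ⋈ Student (natural join on tid, title): {(24, Atlas, 7, 23, 34), (30, Argo, 5, 3, 15), (30, Argo, 5, 3, 20), (30, Argo, 5, 3, 7)}
σ[sid ≠ 3]: keep tuples satisfying sid ≠ 3 → {(24, Atlas, 7, 23, 34)}
Projecting to title, tid: {(Atlas, 24)}
Union: {(Atlas, 24)} with {(Alpha, 16), (Alpha, 34), (Helix, 19), (Omega, 30)} → {(Alpha, 16), (Alpha, 34), (Atlas, 24), (Helix, 19), (Omega, 30)}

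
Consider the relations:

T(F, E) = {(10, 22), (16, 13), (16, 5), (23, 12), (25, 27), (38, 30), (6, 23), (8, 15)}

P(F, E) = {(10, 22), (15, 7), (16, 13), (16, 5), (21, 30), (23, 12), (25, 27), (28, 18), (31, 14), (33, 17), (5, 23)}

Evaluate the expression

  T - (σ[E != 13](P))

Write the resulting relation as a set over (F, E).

{(16, 13), (38, 30), (6, 23), (8, 15)}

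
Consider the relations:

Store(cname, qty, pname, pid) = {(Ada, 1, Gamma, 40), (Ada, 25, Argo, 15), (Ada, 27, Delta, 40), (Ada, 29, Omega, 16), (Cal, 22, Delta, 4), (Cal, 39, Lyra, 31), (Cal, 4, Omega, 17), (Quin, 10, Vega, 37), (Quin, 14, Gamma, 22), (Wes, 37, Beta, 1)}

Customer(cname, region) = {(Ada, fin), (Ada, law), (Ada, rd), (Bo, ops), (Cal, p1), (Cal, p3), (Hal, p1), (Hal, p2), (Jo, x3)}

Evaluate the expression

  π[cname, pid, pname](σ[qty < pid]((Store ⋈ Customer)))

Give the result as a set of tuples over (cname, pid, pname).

Joining Store and Customer on cname yields {(Ada, 1, Gamma, 40, fin), (Ada, 1, Gamma, 40, law), (Ada, 1, Gamma, 40, rd), (Ada, 25, Argo, 15, fin), (Ada, 25, Argo, 15, law), (Ada, 25, Argo, 15, rd), (Ada, 27, Delta, 40, fin), (Ada, 27, Delta, 40, law), (Ada, 27, Delta, 40, rd), (Ada, 29, Omega, 16, fin), (Ada, 29, Omega, 16, law), (Ada, 29, Omega, 16, rd), (Cal, 22, Delta, 4, p1), (Cal, 22, Delta, 4, p3), (Cal, 39, Lyra, 31, p1), (Cal, 39, Lyra, 31, p3), (Cal, 4, Omega, 17, p1), (Cal, 4, Omega, 17, p3)}.
Filtering on qty < pid leaves {(Ada, 1, Gamma, 40, fin), (Ada, 1, Gamma, 40, law), (Ada, 1, Gamma, 40, rd), (Ada, 27, Delta, 40, fin), (Ada, 27, Delta, 40, law), (Ada, 27, Delta, 40, rd), (Cal, 4, Omega, 17, p1), (Cal, 4, Omega, 17, p3)}.
π[cname, pid, pname]: project onto (cname, pid, pname) (5 duplicate(s) eliminated) → {(Ada, 40, Delta), (Ada, 40, Gamma), (Cal, 17, Omega)}

{(Ada, 40, Delta), (Ada, 40, Gamma), (Cal, 17, Omega)}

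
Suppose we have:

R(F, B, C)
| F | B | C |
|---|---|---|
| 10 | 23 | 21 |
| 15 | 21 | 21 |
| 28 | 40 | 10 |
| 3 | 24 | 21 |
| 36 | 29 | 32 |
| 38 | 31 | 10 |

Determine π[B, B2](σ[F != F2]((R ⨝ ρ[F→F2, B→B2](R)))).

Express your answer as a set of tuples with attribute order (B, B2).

{(21, 23), (21, 24), (23, 21), (23, 24), (24, 21), (24, 23), (31, 40), (40, 31)}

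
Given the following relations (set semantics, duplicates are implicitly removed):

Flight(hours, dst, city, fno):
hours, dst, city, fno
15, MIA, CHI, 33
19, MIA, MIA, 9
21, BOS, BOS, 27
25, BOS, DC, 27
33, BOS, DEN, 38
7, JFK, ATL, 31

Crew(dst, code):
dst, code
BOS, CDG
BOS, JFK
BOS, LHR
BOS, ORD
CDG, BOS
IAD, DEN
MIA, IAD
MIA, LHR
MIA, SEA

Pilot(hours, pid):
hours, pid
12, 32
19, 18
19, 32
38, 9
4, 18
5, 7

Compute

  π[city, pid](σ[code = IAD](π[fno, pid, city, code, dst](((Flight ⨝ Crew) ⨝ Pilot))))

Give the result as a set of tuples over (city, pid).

{(MIA, 18), (MIA, 32)}

Joining Flight and Crew on dst yields {(15, MIA, CHI, 33, IAD), (15, MIA, CHI, 33, LHR), (15, MIA, CHI, 33, SEA), (19, MIA, MIA, 9, IAD), (19, MIA, MIA, 9, LHR), (19, MIA, MIA, 9, SEA), (21, BOS, BOS, 27, CDG), (21, BOS, BOS, 27, JFK), (21, BOS, BOS, 27, LHR), (21, BOS, BOS, 27, ORD), (25, BOS, DC, 27, CDG), (25, BOS, DC, 27, JFK), (25, BOS, DC, 27, LHR), (25, BOS, DC, 27, ORD), (33, BOS, DEN, 38, CDG), (33, BOS, DEN, 38, JFK), (33, BOS, DEN, 38, LHR), (33, BOS, DEN, 38, ORD)}.
Joining (Flight ⨝ Crew) and Pilot on hours yields {(19, MIA, MIA, 9, IAD, 18), (19, MIA, MIA, 9, IAD, 32), (19, MIA, MIA, 9, LHR, 18), (19, MIA, MIA, 9, LHR, 32), (19, MIA, MIA, 9, SEA, 18), (19, MIA, MIA, 9, SEA, 32)}.
π_{fno, pid, city, code, dst} gives {(9, 18, MIA, IAD, MIA), (9, 18, MIA, LHR, MIA), (9, 18, MIA, SEA, MIA), (9, 32, MIA, IAD, MIA), (9, 32, MIA, LHR, MIA), (9, 32, MIA, SEA, MIA)}.
Filtering on code = IAD leaves {(9, 18, MIA, IAD, MIA), (9, 32, MIA, IAD, MIA)}.
π_{city, pid} gives {(MIA, 18), (MIA, 32)}.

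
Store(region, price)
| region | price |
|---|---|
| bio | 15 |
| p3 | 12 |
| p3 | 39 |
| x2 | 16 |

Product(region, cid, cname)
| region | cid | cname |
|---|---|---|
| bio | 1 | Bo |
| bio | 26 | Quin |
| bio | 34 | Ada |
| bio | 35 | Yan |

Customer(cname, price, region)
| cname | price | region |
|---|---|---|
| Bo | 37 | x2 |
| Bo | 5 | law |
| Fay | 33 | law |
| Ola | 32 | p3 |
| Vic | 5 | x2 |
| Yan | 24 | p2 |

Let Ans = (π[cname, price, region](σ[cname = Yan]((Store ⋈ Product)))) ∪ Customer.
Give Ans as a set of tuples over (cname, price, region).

{(Bo, 37, x2), (Bo, 5, law), (Fay, 33, law), (Ola, 32, p3), (Vic, 5, x2), (Yan, 15, bio), (Yan, 24, p2)}

Joining Store and Product on region yields {(bio, 15, 1, Bo), (bio, 15, 26, Quin), (bio, 15, 34, Ada), (bio, 15, 35, Yan)}.
Selection cname = Yan: {(bio, 15, 35, Yan)}
Projecting to cname, price, region: {(Yan, 15, bio)}
Taking the union: {(Bo, 37, x2), (Bo, 5, law), (Fay, 33, law), (Ola, 32, p3), (Vic, 5, x2), (Yan, 15, bio), (Yan, 24, p2)}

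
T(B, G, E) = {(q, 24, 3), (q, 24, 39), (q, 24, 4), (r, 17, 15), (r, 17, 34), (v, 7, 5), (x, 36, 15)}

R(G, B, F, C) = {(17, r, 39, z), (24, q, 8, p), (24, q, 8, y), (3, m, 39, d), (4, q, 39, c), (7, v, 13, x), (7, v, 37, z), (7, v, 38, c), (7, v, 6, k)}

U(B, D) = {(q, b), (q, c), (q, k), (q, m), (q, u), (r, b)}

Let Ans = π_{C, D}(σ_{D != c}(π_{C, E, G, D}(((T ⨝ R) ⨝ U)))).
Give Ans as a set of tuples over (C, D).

Natural join on B, G: {(q, 24, 3, 8, p), (q, 24, 3, 8, y), (q, 24, 39, 8, p), (q, 24, 39, 8, y), (q, 24, 4, 8, p), (q, 24, 4, 8, y), (r, 17, 15, 39, z), (r, 17, 34, 39, z), (v, 7, 5, 13, x), (v, 7, 5, 37, z), (v, 7, 5, 38, c), (v, 7, 5, 6, k)}
Natural join on B: {(q, 24, 3, 8, p, b), (q, 24, 3, 8, p, c), (q, 24, 3, 8, p, k), (q, 24, 3, 8, p, m), (q, 24, 3, 8, p, u), (q, 24, 3, 8, y, b), (q, 24, 3, 8, y, c), (q, 24, 3, 8, y, k), (q, 24, 3, 8, y, m), (q, 24, 3, 8, y, u), (q, 24, 39, 8, p, b), (q, 24, 39, 8, p, c), (q, 24, 39, 8, p, k), (q, 24, 39, 8, p, m), (q, 24, 39, 8, p, u), (q, 24, 39, 8, y, b), (q, 24, 39, 8, y, c), (q, 24, 39, 8, y, k), (q, 24, 39, 8, y, m), (q, 24, 39, 8, y, u), (q, 24, 4, 8, p, b), (q, 24, 4, 8, p, c), (q, 24, 4, 8, p, k), (q, 24, 4, 8, p, m), (q, 24, 4, 8, p, u), (q, 24, 4, 8, y, b), (q, 24, 4, 8, y, c), (q, 24, 4, 8, y, k), (q, 24, 4, 8, y, m), (q, 24, 4, 8, y, u), (r, 17, 15, 39, z, b), (r, 17, 34, 39, z, b)}
Projecting to C, E, G, D: {(p, 3, 24, b), (p, 3, 24, c), (p, 3, 24, k), (p, 3, 24, m), (p, 3, 24, u), (p, 39, 24, b), (p, 39, 24, c), (p, 39, 24, k), (p, 39, 24, m), (p, 39, 24, u), (p, 4, 24, b), (p, 4, 24, c), (p, 4, 24, k), (p, 4, 24, m), (p, 4, 24, u), (y, 3, 24, b), (y, 3, 24, c), (y, 3, 24, k), (y, 3, 24, m), (y, 3, 24, u), (y, 39, 24, b), (y, 39, 24, c), (y, 39, 24, k), (y, 39, 24, m), (y, 39, 24, u), (y, 4, 24, b), (y, 4, 24, c), (y, 4, 24, k), (y, 4, 24, m), (y, 4, 24, u), (z, 15, 17, b), (z, 34, 17, b)}
Selection D != c: {(p, 3, 24, b), (p, 3, 24, k), (p, 3, 24, m), (p, 3, 24, u), (p, 39, 24, b), (p, 39, 24, k), (p, 39, 24, m), (p, 39, 24, u), (p, 4, 24, b), (p, 4, 24, k), (p, 4, 24, m), (p, 4, 24, u), (y, 3, 24, b), (y, 3, 24, k), (y, 3, 24, m), (y, 3, 24, u), (y, 39, 24, b), (y, 39, 24, k), (y, 39, 24, m), (y, 39, 24, u), (y, 4, 24, b), (y, 4, 24, k), (y, 4, 24, m), (y, 4, 24, u), (z, 15, 17, b), (z, 34, 17, b)}
Projecting to C, D (17 duplicate(s) eliminated): {(p, b), (p, k), (p, m), (p, u), (y, b), (y, k), (y, m), (y, u), (z, b)}

{(p, b), (p, k), (p, m), (p, u), (y, b), (y, k), (y, m), (y, u), (z, b)}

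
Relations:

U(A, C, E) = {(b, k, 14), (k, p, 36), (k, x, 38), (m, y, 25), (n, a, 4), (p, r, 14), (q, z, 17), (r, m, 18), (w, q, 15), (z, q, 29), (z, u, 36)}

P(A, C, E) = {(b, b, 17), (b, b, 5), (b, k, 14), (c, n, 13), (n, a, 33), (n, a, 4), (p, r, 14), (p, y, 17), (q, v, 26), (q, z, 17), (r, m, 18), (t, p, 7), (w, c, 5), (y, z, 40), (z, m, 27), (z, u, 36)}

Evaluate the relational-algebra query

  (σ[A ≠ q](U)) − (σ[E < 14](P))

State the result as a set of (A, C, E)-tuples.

{(b, k, 14), (k, p, 36), (k, x, 38), (m, y, 25), (p, r, 14), (r, m, 18), (w, q, 15), (z, q, 29), (z, u, 36)}

Filtering on A ≠ q leaves {(b, k, 14), (k, p, 36), (k, x, 38), (m, y, 25), (n, a, 4), (p, r, 14), (r, m, 18), (w, q, 15), (z, q, 29), (z, u, 36)}.
Filtering on E < 14 leaves {(b, b, 5), (c, n, 13), (n, a, 4), (t, p, 7), (w, c, 5)}.
Difference: {(b, k, 14), (k, p, 36), (k, x, 38), (m, y, 25), (n, a, 4), (p, r, 14), (r, m, 18), (w, q, 15), (z, q, 29), (z, u, 36)} with {(b, b, 5), (c, n, 13), (n, a, 4), (t, p, 7), (w, c, 5)} → {(b, k, 14), (k, p, 36), (k, x, 38), (m, y, 25), (p, r, 14), (r, m, 18), (w, q, 15), (z, q, 29), (z, u, 36)}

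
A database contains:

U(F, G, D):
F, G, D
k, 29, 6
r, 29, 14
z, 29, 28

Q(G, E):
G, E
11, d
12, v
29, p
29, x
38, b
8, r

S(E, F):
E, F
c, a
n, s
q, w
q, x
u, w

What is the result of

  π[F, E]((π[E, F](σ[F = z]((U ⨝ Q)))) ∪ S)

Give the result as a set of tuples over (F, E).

Joining U and Q on G yields {(k, 29, 6, p), (k, 29, 6, x), (r, 29, 14, p), (r, 29, 14, x), (z, 29, 28, p), (z, 29, 28, x)}.
Filtering on F = z leaves {(z, 29, 28, p), (z, 29, 28, x)}.
π[E, F]: project onto (E, F) → {(p, z), (x, z)}
Union: {(p, z), (x, z)} with {(c, a), (n, s), (q, w), (q, x), (u, w)} → {(c, a), (n, s), (p, z), (q, w), (q, x), (u, w), (x, z)}
π[F, E]: project onto (F, E) → {(a, c), (s, n), (w, q), (w, u), (x, q), (z, p), (z, x)}

{(a, c), (s, n), (w, q), (w, u), (x, q), (z, p), (z, x)}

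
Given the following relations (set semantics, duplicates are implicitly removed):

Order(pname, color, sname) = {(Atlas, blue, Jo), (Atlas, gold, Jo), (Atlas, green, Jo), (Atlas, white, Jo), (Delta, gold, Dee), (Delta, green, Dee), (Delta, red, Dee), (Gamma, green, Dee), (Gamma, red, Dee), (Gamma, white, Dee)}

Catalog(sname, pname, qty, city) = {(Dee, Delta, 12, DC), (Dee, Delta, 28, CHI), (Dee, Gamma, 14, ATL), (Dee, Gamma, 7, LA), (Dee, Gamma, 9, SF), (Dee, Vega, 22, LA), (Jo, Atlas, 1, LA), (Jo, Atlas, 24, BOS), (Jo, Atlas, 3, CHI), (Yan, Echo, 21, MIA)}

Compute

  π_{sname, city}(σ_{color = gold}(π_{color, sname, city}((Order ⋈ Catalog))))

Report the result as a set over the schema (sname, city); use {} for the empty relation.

{(Dee, CHI), (Dee, DC), (Jo, BOS), (Jo, CHI), (Jo, LA)}

Natural join on pname, sname: {(Atlas, blue, Jo, 1, LA), (Atlas, blue, Jo, 24, BOS), (Atlas, blue, Jo, 3, CHI), (Atlas, gold, Jo, 1, LA), (Atlas, gold, Jo, 24, BOS), (Atlas, gold, Jo, 3, CHI), (Atlas, green, Jo, 1, LA), (Atlas, green, Jo, 24, BOS), (Atlas, green, Jo, 3, CHI), (Atlas, white, Jo, 1, LA), (Atlas, white, Jo, 24, BOS), (Atlas, white, Jo, 3, CHI), (Delta, gold, Dee, 12, DC), (Delta, gold, Dee, 28, CHI), (Delta, green, Dee, 12, DC), (Delta, green, Dee, 28, CHI), (Delta, red, Dee, 12, DC), (Delta, red, Dee, 28, CHI), (Gamma, green, Dee, 14, ATL), (Gamma, green, Dee, 7, LA), (Gamma, green, Dee, 9, SF), (Gamma, red, Dee, 14, ATL), (Gamma, red, Dee, 7, LA), (Gamma, red, Dee, 9, SF), (Gamma, white, Dee, 14, ATL), (Gamma, white, Dee, 7, LA), (Gamma, white, Dee, 9, SF)}
π_{color, sname, city} gives {(blue, Jo, BOS), (blue, Jo, CHI), (blue, Jo, LA), (gold, Dee, CHI), (gold, Dee, DC), (gold, Jo, BOS), (gold, Jo, CHI), (gold, Jo, LA), (green, Dee, ATL), (green, Dee, CHI), (green, Dee, DC), (green, Dee, LA), (green, Dee, SF), (green, Jo, BOS), (green, Jo, CHI), (green, Jo, LA), (red, Dee, ATL), (red, Dee, CHI), (red, Dee, DC), (red, Dee, LA), (red, Dee, SF), (white, Dee, ATL), (white, Dee, LA), (white, Dee, SF), (white, Jo, BOS), (white, Jo, CHI), (white, Jo, LA)}.
σ[color = gold]: keep tuples satisfying color = gold → {(gold, Dee, CHI), (gold, Dee, DC), (gold, Jo, BOS), (gold, Jo, CHI), (gold, Jo, LA)}
π_{sname, city} gives {(Dee, CHI), (Dee, DC), (Jo, BOS), (Jo, CHI), (Jo, LA)}.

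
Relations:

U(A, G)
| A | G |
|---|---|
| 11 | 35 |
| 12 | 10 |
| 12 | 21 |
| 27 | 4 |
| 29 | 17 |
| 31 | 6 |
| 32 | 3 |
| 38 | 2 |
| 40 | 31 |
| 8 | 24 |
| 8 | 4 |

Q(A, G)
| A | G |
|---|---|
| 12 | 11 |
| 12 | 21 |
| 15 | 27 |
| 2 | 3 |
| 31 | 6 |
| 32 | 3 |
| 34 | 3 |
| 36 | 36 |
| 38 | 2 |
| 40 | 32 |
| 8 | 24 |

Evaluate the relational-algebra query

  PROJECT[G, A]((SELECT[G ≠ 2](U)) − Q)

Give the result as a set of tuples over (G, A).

{(10, 12), (17, 29), (31, 40), (35, 11), (4, 27), (4, 8)}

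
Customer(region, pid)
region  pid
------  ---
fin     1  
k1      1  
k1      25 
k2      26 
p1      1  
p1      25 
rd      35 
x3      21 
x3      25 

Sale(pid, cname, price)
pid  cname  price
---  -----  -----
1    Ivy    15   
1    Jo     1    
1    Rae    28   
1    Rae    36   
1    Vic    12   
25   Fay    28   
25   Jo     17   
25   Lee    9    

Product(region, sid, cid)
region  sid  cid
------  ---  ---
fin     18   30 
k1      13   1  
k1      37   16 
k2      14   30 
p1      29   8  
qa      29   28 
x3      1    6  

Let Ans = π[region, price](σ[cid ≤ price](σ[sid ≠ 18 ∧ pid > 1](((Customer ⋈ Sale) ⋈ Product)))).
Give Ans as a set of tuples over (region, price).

{(k1, 17), (k1, 28), (k1, 9), (p1, 17), (p1, 28), (p1, 9), (x3, 17), (x3, 28), (x3, 9)}

Joining Customer and Sale on pid yields {(fin, 1, Ivy, 15), (fin, 1, Jo, 1), (fin, 1, Rae, 28), (fin, 1, Rae, 36), (fin, 1, Vic, 12), (k1, 1, Ivy, 15), (k1, 1, Jo, 1), (k1, 1, Rae, 28), (k1, 1, Rae, 36), (k1, 1, Vic, 12), (k1, 25, Fay, 28), (k1, 25, Jo, 17), (k1, 25, Lee, 9), (p1, 1, Ivy, 15), (p1, 1, Jo, 1), (p1, 1, Rae, 28), (p1, 1, Rae, 36), (p1, 1, Vic, 12), (p1, 25, Fay, 28), (p1, 25, Jo, 17), (p1, 25, Lee, 9), (x3, 25, Fay, 28), (x3, 25, Jo, 17), (x3, 25, Lee, 9)}.
Joining (Customer ⋈ Sale) and Product on region yields {(fin, 1, Ivy, 15, 18, 30), (fin, 1, Jo, 1, 18, 30), (fin, 1, Rae, 28, 18, 30), (fin, 1, Rae, 36, 18, 30), (fin, 1, Vic, 12, 18, 30), (k1, 1, Ivy, 15, 13, 1), (k1, 1, Ivy, 15, 37, 16), (k1, 1, Jo, 1, 13, 1), (k1, 1, Jo, 1, 37, 16), (k1, 1, Rae, 28, 13, 1), (k1, 1, Rae, 28, 37, 16), (k1, 1, Rae, 36, 13, 1), (k1, 1, Rae, 36, 37, 16), (k1, 1, Vic, 12, 13, 1), (k1, 1, Vic, 12, 37, 16), (k1, 25, Fay, 28, 13, 1), (k1, 25, Fay, 28, 37, 16), (k1, 25, Jo, 17, 13, 1), (k1, 25, Jo, 17, 37, 16), (k1, 25, Lee, 9, 13, 1), (k1, 25, Lee, 9, 37, 16), (p1, 1, Ivy, 15, 29, 8), (p1, 1, Jo, 1, 29, 8), (p1, 1, Rae, 28, 29, 8), (p1, 1, Rae, 36, 29, 8), (p1, 1, Vic, 12, 29, 8), (p1, 25, Fay, 28, 29, 8), (p1, 25, Jo, 17, 29, 8), (p1, 25, Lee, 9, 29, 8), (x3, 25, Fay, 28, 1, 6), (x3, 25, Jo, 17, 1, 6), (x3, 25, Lee, 9, 1, 6)}.
Filtering on sid ≠ 18 ∧ pid > 1 leaves {(k1, 25, Fay, 28, 13, 1), (k1, 25, Fay, 28, 37, 16), (k1, 25, Jo, 17, 13, 1), (k1, 25, Jo, 17, 37, 16), (k1, 25, Lee, 9, 13, 1), (k1, 25, Lee, 9, 37, 16), (p1, 25, Fay, 28, 29, 8), (p1, 25, Jo, 17, 29, 8), (p1, 25, Lee, 9, 29, 8), (x3, 25, Fay, 28, 1, 6), (x3, 25, Jo, 17, 1, 6), (x3, 25, Lee, 9, 1, 6)}.
Filtering on cid ≤ price leaves {(k1, 25, Fay, 28, 13, 1), (k1, 25, Fay, 28, 37, 16), (k1, 25, Jo, 17, 13, 1), (k1, 25, Jo, 17, 37, 16), (k1, 25, Lee, 9, 13, 1), (p1, 25, Fay, 28, 29, 8), (p1, 25, Jo, 17, 29, 8), (p1, 25, Lee, 9, 29, 8), (x3, 25, Fay, 28, 1, 6), (x3, 25, Jo, 17, 1, 6), (x3, 25, Lee, 9, 1, 6)}.
π_{region, price} gives {(k1, 17), (k1, 28), (k1, 9), (p1, 17), (p1, 28), (p1, 9), (x3, 17), (x3, 28), (x3, 9)} (2 duplicate(s) eliminated).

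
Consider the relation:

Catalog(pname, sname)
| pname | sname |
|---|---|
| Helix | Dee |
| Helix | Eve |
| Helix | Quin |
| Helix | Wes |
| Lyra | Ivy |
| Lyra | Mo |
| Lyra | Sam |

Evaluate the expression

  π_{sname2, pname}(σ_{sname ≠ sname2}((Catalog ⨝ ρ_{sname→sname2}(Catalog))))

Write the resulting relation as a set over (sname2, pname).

{(Dee, Helix), (Eve, Helix), (Ivy, Lyra), (Mo, Lyra), (Quin, Helix), (Sam, Lyra), (Wes, Helix)}

ρ[sname→sname2]: schema becomes (pname, sname2); tuples unchanged.
Natural join on pname: {(Helix, Dee, Dee), (Helix, Dee, Eve), (Helix, Dee, Quin), (Helix, Dee, Wes), (Helix, Eve, Dee), (Helix, Eve, Eve), (Helix, Eve, Quin), (Helix, Eve, Wes), (Helix, Quin, Dee), (Helix, Quin, Eve), (Helix, Quin, Quin), (Helix, Quin, Wes), (Helix, Wes, Dee), (Helix, Wes, Eve), (Helix, Wes, Quin), (Helix, Wes, Wes), (Lyra, Ivy, Ivy), (Lyra, Ivy, Mo), (Lyra, Ivy, Sam), (Lyra, Mo, Ivy), (Lyra, Mo, Mo), (Lyra, Mo, Sam), (Lyra, Sam, Ivy), (Lyra, Sam, Mo), (Lyra, Sam, Sam)}
Apply σ_{sname ≠ sname2}; surviving tuples: {(Helix, Dee, Eve), (Helix, Dee, Quin), (Helix, Dee, Wes), (Helix, Eve, Dee), (Helix, Eve, Quin), (Helix, Eve, Wes), (Helix, Quin, Dee), (Helix, Quin, Eve), (Helix, Quin, Wes), (Helix, Wes, Dee), (Helix, Wes, Eve), (Helix, Wes, Quin), (Lyra, Ivy, Mo), (Lyra, Ivy, Sam), (Lyra, Mo, Ivy), (Lyra, Mo, Sam), (Lyra, Sam, Ivy), (Lyra, Sam, Mo)}
π_{sname2, pname} gives {(Dee, Helix), (Eve, Helix), (Ivy, Lyra), (Mo, Lyra), (Quin, Helix), (Sam, Lyra), (Wes, Helix)} (11 duplicate(s) eliminated).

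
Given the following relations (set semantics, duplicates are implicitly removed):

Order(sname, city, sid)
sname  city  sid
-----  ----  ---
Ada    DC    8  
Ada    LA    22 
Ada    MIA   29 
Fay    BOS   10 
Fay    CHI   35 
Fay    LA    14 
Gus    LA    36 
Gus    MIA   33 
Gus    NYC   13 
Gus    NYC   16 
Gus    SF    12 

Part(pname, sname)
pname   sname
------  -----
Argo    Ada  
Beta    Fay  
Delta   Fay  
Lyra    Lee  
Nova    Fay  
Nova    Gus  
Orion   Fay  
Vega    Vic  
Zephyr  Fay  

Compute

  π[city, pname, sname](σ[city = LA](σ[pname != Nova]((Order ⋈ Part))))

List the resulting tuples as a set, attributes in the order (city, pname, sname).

{(LA, Argo, Ada), (LA, Beta, Fay), (LA, Delta, Fay), (LA, Orion, Fay), (LA, Zephyr, Fay)}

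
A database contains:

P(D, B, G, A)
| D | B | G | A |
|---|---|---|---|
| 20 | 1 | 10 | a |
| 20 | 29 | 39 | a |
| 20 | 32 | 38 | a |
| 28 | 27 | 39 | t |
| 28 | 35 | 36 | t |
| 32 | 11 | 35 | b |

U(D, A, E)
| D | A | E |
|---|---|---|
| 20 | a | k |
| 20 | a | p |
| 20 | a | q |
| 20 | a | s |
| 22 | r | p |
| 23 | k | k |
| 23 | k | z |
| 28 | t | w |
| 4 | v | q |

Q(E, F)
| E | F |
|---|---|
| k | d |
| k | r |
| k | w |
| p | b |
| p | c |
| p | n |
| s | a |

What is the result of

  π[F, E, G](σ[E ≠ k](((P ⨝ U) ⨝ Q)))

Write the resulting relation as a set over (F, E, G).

Natural join on D, A: {(20, 1, 10, a, k), (20, 1, 10, a, p), (20, 1, 10, a, q), (20, 1, 10, a, s), (20, 29, 39, a, k), (20, 29, 39, a, p), (20, 29, 39, a, q), (20, 29, 39, a, s), (20, 32, 38, a, k), (20, 32, 38, a, p), (20, 32, 38, a, q), (20, 32, 38, a, s), (28, 27, 39, t, w), (28, 35, 36, t, w)}
Natural join on E: {(20, 1, 10, a, k, d), (20, 1, 10, a, k, r), (20, 1, 10, a, k, w), (20, 1, 10, a, p, b), (20, 1, 10, a, p, c), (20, 1, 10, a, p, n), (20, 1, 10, a, s, a), (20, 29, 39, a, k, d), (20, 29, 39, a, k, r), (20, 29, 39, a, k, w), (20, 29, 39, a, p, b), (20, 29, 39, a, p, c), (20, 29, 39, a, p, n), (20, 29, 39, a, s, a), (20, 32, 38, a, k, d), (20, 32, 38, a, k, r), (20, 32, 38, a, k, w), (20, 32, 38, a, p, b), (20, 32, 38, a, p, c), (20, 32, 38, a, p, n), (20, 32, 38, a, s, a)}
Filtering on E ≠ k leaves {(20, 1, 10, a, p, b), (20, 1, 10, a, p, c), (20, 1, 10, a, p, n), (20, 1, 10, a, s, a), (20, 29, 39, a, p, b), (20, 29, 39, a, p, c), (20, 29, 39, a, p, n), (20, 29, 39, a, s, a), (20, 32, 38, a, p, b), (20, 32, 38, a, p, c), (20, 32, 38, a, p, n), (20, 32, 38, a, s, a)}.
π[F, E, G]: project onto (F, E, G) → {(a, s, 10), (a, s, 38), (a, s, 39), (b, p, 10), (b, p, 38), (b, p, 39), (c, p, 10), (c, p, 38), (c, p, 39), (n, p, 10), (n, p, 38), (n, p, 39)}

{(a, s, 10), (a, s, 38), (a, s, 39), (b, p, 10), (b, p, 38), (b, p, 39), (c, p, 10), (c, p, 38), (c, p, 39), (n, p, 10), (n, p, 38), (n, p, 39)}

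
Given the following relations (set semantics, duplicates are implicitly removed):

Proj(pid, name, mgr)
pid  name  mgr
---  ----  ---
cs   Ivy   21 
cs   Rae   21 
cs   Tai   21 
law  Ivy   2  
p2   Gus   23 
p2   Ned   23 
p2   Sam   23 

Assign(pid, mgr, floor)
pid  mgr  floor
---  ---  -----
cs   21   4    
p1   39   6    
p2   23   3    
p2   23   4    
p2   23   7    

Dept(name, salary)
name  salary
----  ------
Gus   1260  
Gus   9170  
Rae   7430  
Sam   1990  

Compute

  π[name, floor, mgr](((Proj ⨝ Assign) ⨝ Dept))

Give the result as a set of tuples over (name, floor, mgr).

Natural join on pid, mgr: {(cs, Ivy, 21, 4), (cs, Rae, 21, 4), (cs, Tai, 21, 4), (p2, Gus, 23, 3), (p2, Gus, 23, 4), (p2, Gus, 23, 7), (p2, Ned, 23, 3), (p2, Ned, 23, 4), (p2, Ned, 23, 7), (p2, Sam, 23, 3), (p2, Sam, 23, 4), (p2, Sam, 23, 7)}
Natural join on name: {(cs, Rae, 21, 4, 7430), (p2, Gus, 23, 3, 1260), (p2, Gus, 23, 3, 9170), (p2, Gus, 23, 4, 1260), (p2, Gus, 23, 4, 9170), (p2, Gus, 23, 7, 1260), (p2, Gus, 23, 7, 9170), (p2, Sam, 23, 3, 1990), (p2, Sam, 23, 4, 1990), (p2, Sam, 23, 7, 1990)}
Keep only column(s) name, floor, mgr (3 duplicate(s) eliminated): {(Gus, 3, 23), (Gus, 4, 23), (Gus, 7, 23), (Rae, 4, 21), (Sam, 3, 23), (Sam, 4, 23), (Sam, 7, 23)}

{(Gus, 3, 23), (Gus, 4, 23), (Gus, 7, 23), (Rae, 4, 21), (Sam, 3, 23), (Sam, 4, 23), (Sam, 7, 23)}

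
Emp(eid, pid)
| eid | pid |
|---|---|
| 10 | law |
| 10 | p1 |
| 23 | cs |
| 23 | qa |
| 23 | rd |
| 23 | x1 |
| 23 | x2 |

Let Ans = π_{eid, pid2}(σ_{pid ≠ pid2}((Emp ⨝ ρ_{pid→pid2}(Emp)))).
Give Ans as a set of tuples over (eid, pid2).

{(10, law), (10, p1), (23, cs), (23, qa), (23, rd), (23, x1), (23, x2)}

ρ[pid→pid2]: schema becomes (eid, pid2); tuples unchanged.
Joining Emp and ρ_{pid→pid2}(Emp) on eid yields {(10, law, law), (10, law, p1), (10, p1, law), (10, p1, p1), (23, cs, cs), (23, cs, qa), (23, cs, rd), (23, cs, x1), (23, cs, x2), (23, qa, cs), (23, qa, qa), (23, qa, rd), (23, qa, x1), (23, qa, x2), (23, rd, cs), (23, rd, qa), (23, rd, rd), (23, rd, x1), (23, rd, x2), (23, x1, cs), (23, x1, qa), (23, x1, rd), (23, x1, x1), (23, x1, x2), (23, x2, cs), (23, x2, qa), (23, x2, rd), (23, x2, x1), (23, x2, x2)}.
Apply σ_{pid ≠ pid2}; surviving tuples: {(10, law, p1), (10, p1, law), (23, cs, qa), (23, cs, rd), (23, cs, x1), (23, cs, x2), (23, qa, cs), (23, qa, rd), (23, qa, x1), (23, qa, x2), (23, rd, cs), (23, rd, qa), (23, rd, x1), (23, rd, x2), (23, x1, cs), (23, x1, qa), (23, x1, rd), (23, x1, x2), (23, x2, cs), (23, x2, qa), (23, x2, rd), (23, x2, x1)}
Keep only column(s) eid, pid2 (15 duplicate(s) eliminated): {(10, law), (10, p1), (23, cs), (23, qa), (23, rd), (23, x1), (23, x2)}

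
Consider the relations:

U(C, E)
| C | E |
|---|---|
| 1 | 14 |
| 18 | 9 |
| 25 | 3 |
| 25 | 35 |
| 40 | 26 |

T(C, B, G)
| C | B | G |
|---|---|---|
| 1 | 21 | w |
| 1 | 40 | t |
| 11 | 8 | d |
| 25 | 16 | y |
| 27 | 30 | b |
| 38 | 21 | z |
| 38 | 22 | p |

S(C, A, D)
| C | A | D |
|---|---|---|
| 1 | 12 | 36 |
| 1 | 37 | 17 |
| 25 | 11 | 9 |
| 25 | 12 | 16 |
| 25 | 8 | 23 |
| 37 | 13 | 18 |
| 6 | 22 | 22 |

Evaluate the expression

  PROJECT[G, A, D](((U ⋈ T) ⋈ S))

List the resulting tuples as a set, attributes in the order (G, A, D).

Natural join on C: {(1, 14, 21, w), (1, 14, 40, t), (25, 3, 16, y), (25, 35, 16, y)}
Natural join on C: {(1, 14, 21, w, 12, 36), (1, 14, 21, w, 37, 17), (1, 14, 40, t, 12, 36), (1, 14, 40, t, 37, 17), (25, 3, 16, y, 11, 9), (25, 3, 16, y, 12, 16), (25, 3, 16, y, 8, 23), (25, 35, 16, y, 11, 9), (25, 35, 16, y, 12, 16), (25, 35, 16, y, 8, 23)}
Keep only column(s) G, A, D (3 duplicate(s) eliminated): {(t, 12, 36), (t, 37, 17), (w, 12, 36), (w, 37, 17), (y, 11, 9), (y, 12, 16), (y, 8, 23)}

{(t, 12, 36), (t, 37, 17), (w, 12, 36), (w, 37, 17), (y, 11, 9), (y, 12, 16), (y, 8, 23)}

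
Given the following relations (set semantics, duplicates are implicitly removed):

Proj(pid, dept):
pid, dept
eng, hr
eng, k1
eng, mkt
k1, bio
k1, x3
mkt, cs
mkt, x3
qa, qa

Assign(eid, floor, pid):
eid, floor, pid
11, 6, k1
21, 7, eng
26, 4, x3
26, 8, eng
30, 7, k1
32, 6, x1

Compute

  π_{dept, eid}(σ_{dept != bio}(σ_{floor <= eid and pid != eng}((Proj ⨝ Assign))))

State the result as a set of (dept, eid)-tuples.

{(x3, 11), (x3, 30)}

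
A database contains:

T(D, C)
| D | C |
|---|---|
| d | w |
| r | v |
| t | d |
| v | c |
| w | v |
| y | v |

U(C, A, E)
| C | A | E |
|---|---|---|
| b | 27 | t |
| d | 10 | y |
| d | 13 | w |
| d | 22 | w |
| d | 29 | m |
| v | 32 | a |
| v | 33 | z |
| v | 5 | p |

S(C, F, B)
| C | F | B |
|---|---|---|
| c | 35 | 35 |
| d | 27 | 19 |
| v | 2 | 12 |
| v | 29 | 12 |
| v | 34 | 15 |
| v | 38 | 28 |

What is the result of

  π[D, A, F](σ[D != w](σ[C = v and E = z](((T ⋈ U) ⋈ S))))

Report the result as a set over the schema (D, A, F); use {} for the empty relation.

{(r, 33, 2), (r, 33, 29), (r, 33, 34), (r, 33, 38), (y, 33, 2), (y, 33, 29), (y, 33, 34), (y, 33, 38)}

Natural join on C: {(r, v, 32, a), (r, v, 33, z), (r, v, 5, p), (t, d, 10, y), (t, d, 13, w), (t, d, 22, w), (t, d, 29, m), (w, v, 32, a), (w, v, 33, z), (w, v, 5, p), (y, v, 32, a), (y, v, 33, z), (y, v, 5, p)}
Natural join on C: {(r, v, 32, a, 2, 12), (r, v, 32, a, 29, 12), (r, v, 32, a, 34, 15), (r, v, 32, a, 38, 28), (r, v, 33, z, 2, 12), (r, v, 33, z, 29, 12), (r, v, 33, z, 34, 15), (r, v, 33, z, 38, 28), (r, v, 5, p, 2, 12), (r, v, 5, p, 29, 12), (r, v, 5, p, 34, 15), (r, v, 5, p, 38, 28), (t, d, 10, y, 27, 19), (t, d, 13, w, 27, 19), (t, d, 22, w, 27, 19), (t, d, 29, m, 27, 19), (w, v, 32, a, 2, 12), (w, v, 32, a, 29, 12), (w, v, 32, a, 34, 15), (w, v, 32, a, 38, 28), (w, v, 33, z, 2, 12), (w, v, 33, z, 29, 12), (w, v, 33, z, 34, 15), (w, v, 33, z, 38, 28), (w, v, 5, p, 2, 12), (w, v, 5, p, 29, 12), (w, v, 5, p, 34, 15), (w, v, 5, p, 38, 28), (y, v, 32, a, 2, 12), (y, v, 32, a, 29, 12), (y, v, 32, a, 34, 15), (y, v, 32, a, 38, 28), (y, v, 33, z, 2, 12), (y, v, 33, z, 29, 12), (y, v, 33, z, 34, 15), (y, v, 33, z, 38, 28), (y, v, 5, p, 2, 12), (y, v, 5, p, 29, 12), (y, v, 5, p, 34, 15), (y, v, 5, p, 38, 28)}
Filtering on C = v and E = z leaves {(r, v, 33, z, 2, 12), (r, v, 33, z, 29, 12), (r, v, 33, z, 34, 15), (r, v, 33, z, 38, 28), (w, v, 33, z, 2, 12), (w, v, 33, z, 29, 12), (w, v, 33, z, 34, 15), (w, v, 33, z, 38, 28), (y, v, 33, z, 2, 12), (y, v, 33, z, 29, 12), (y, v, 33, z, 34, 15), (y, v, 33, z, 38, 28)}.
Filtering on D != w leaves {(r, v, 33, z, 2, 12), (r, v, 33, z, 29, 12), (r, v, 33, z, 34, 15), (r, v, 33, z, 38, 28), (y, v, 33, z, 2, 12), (y, v, 33, z, 29, 12), (y, v, 33, z, 34, 15), (y, v, 33, z, 38, 28)}.
Projecting to D, A, F: {(r, 33, 2), (r, 33, 29), (r, 33, 34), (r, 33, 38), (y, 33, 2), (y, 33, 29), (y, 33, 34), (y, 33, 38)}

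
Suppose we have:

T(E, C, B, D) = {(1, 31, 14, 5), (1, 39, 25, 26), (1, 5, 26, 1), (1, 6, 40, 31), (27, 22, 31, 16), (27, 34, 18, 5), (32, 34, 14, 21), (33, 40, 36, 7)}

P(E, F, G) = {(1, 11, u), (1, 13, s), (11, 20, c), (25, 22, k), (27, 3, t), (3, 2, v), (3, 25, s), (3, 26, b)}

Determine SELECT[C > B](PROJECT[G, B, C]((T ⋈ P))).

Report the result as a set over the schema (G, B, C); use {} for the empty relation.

{(s, 14, 31), (s, 25, 39), (t, 18, 34), (u, 14, 31), (u, 25, 39)}

Joining T and P on E yields {(1, 31, 14, 5, 11, u), (1, 31, 14, 5, 13, s), (1, 39, 25, 26, 11, u), (1, 39, 25, 26, 13, s), (1, 5, 26, 1, 11, u), (1, 5, 26, 1, 13, s), (1, 6, 40, 31, 11, u), (1, 6, 40, 31, 13, s), (27, 22, 31, 16, 3, t), (27, 34, 18, 5, 3, t)}.
Projecting to G, B, C: {(s, 14, 31), (s, 25, 39), (s, 26, 5), (s, 40, 6), (t, 18, 34), (t, 31, 22), (u, 14, 31), (u, 25, 39), (u, 26, 5), (u, 40, 6)}
Selection C > B: {(s, 14, 31), (s, 25, 39), (t, 18, 34), (u, 14, 31), (u, 25, 39)}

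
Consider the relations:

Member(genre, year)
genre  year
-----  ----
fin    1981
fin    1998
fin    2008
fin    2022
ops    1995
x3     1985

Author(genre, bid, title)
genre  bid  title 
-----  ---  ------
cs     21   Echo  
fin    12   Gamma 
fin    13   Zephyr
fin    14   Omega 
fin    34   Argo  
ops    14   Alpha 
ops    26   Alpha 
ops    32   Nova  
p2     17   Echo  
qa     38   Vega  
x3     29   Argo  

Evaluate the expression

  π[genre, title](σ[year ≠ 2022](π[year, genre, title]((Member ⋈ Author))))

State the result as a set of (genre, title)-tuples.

Member ⋈ Author (natural join on genre): {(fin, 1981, 12, Gamma), (fin, 1981, 13, Zephyr), (fin, 1981, 14, Omega), (fin, 1981, 34, Argo), (fin, 1998, 12, Gamma), (fin, 1998, 13, Zephyr), (fin, 1998, 14, Omega), (fin, 1998, 34, Argo), (fin, 2008, 12, Gamma), (fin, 2008, 13, Zephyr), (fin, 2008, 14, Omega), (fin, 2008, 34, Argo), (fin, 2022, 12, Gamma), (fin, 2022, 13, Zephyr), (fin, 2022, 14, Omega), (fin, 2022, 34, Argo), (ops, 1995, 14, Alpha), (ops, 1995, 26, Alpha), (ops, 1995, 32, Nova), (x3, 1985, 29, Argo)}
Keep only column(s) year, genre, title (1 duplicate(s) eliminated): {(1981, fin, Argo), (1981, fin, Gamma), (1981, fin, Omega), (1981, fin, Zephyr), (1985, x3, Argo), (1995, ops, Alpha), (1995, ops, Nova), (1998, fin, Argo), (1998, fin, Gamma), (1998, fin, Omega), (1998, fin, Zephyr), (2008, fin, Argo), (2008, fin, Gamma), (2008, fin, Omega), (2008, fin, Zephyr), (2022, fin, Argo), (2022, fin, Gamma), (2022, fin, Omega), (2022, fin, Zephyr)}
Selection year ≠ 2022: {(1981, fin, Argo), (1981, fin, Gamma), (1981, fin, Omega), (1981, fin, Zephyr), (1985, x3, Argo), (1995, ops, Alpha), (1995, ops, Nova), (1998, fin, Argo), (1998, fin, Gamma), (1998, fin, Omega), (1998, fin, Zephyr), (2008, fin, Argo), (2008, fin, Gamma), (2008, fin, Omega), (2008, fin, Zephyr)}
Keep only column(s) genre, title (8 duplicate(s) eliminated): {(fin, Argo), (fin, Gamma), (fin, Omega), (fin, Zephyr), (ops, Alpha), (ops, Nova), (x3, Argo)}

{(fin, Argo), (fin, Gamma), (fin, Omega), (fin, Zephyr), (ops, Alpha), (ops, Nova), (x3, Argo)}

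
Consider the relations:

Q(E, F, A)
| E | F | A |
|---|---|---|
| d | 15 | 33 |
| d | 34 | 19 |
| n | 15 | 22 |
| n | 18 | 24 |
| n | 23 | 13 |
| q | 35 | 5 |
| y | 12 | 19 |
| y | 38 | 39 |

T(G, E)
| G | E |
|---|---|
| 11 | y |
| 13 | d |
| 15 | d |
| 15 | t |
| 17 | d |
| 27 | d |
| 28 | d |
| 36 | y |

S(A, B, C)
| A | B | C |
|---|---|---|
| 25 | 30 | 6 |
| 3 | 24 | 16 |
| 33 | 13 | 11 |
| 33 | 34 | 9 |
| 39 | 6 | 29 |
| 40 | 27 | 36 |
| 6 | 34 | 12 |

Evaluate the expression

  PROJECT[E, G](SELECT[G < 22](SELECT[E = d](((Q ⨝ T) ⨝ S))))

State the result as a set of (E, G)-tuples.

{(d, 13), (d, 15), (d, 17)}

Natural join on E: {(d, 15, 33, 13), (d, 15, 33, 15), (d, 15, 33, 17), (d, 15, 33, 27), (d, 15, 33, 28), (d, 34, 19, 13), (d, 34, 19, 15), (d, 34, 19, 17), (d, 34, 19, 27), (d, 34, 19, 28), (y, 12, 19, 11), (y, 12, 19, 36), (y, 38, 39, 11), (y, 38, 39, 36)}
Natural join on A: {(d, 15, 33, 13, 13, 11), (d, 15, 33, 13, 34, 9), (d, 15, 33, 15, 13, 11), (d, 15, 33, 15, 34, 9), (d, 15, 33, 17, 13, 11), (d, 15, 33, 17, 34, 9), (d, 15, 33, 27, 13, 11), (d, 15, 33, 27, 34, 9), (d, 15, 33, 28, 13, 11), (d, 15, 33, 28, 34, 9), (y, 38, 39, 11, 6, 29), (y, 38, 39, 36, 6, 29)}
σ[E = d]: keep tuples satisfying E = d → {(d, 15, 33, 13, 13, 11), (d, 15, 33, 13, 34, 9), (d, 15, 33, 15, 13, 11), (d, 15, 33, 15, 34, 9), (d, 15, 33, 17, 13, 11), (d, 15, 33, 17, 34, 9), (d, 15, 33, 27, 13, 11), (d, 15, 33, 27, 34, 9), (d, 15, 33, 28, 13, 11), (d, 15, 33, 28, 34, 9)}
σ[G < 22]: keep tuples satisfying G < 22 → {(d, 15, 33, 13, 13, 11), (d, 15, 33, 13, 34, 9), (d, 15, 33, 15, 13, 11), (d, 15, 33, 15, 34, 9), (d, 15, 33, 17, 13, 11), (d, 15, 33, 17, 34, 9)}
π[E, G]: project onto (E, G) (3 duplicate(s) eliminated) → {(d, 13), (d, 15), (d, 17)}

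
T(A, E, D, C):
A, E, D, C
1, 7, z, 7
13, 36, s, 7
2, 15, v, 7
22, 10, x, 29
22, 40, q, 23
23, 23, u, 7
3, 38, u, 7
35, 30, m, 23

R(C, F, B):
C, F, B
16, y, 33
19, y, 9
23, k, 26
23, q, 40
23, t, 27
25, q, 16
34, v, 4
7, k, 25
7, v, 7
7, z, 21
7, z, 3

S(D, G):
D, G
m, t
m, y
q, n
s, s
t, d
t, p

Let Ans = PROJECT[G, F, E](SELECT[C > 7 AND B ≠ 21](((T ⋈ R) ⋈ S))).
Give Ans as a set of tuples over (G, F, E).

Joining T and R on C yields {(1, 7, z, 7, k, 25), (1, 7, z, 7, v, 7), (1, 7, z, 7, z, 21), (1, 7, z, 7, z, 3), (13, 36, s, 7, k, 25), (13, 36, s, 7, v, 7), (13, 36, s, 7, z, 21), (13, 36, s, 7, z, 3), (2, 15, v, 7, k, 25), (2, 15, v, 7, v, 7), (2, 15, v, 7, z, 21), (2, 15, v, 7, z, 3), (22, 40, q, 23, k, 26), (22, 40, q, 23, q, 40), (22, 40, q, 23, t, 27), (23, 23, u, 7, k, 25), (23, 23, u, 7, v, 7), (23, 23, u, 7, z, 21), (23, 23, u, 7, z, 3), (3, 38, u, 7, k, 25), (3, 38, u, 7, v, 7), (3, 38, u, 7, z, 21), (3, 38, u, 7, z, 3), (35, 30, m, 23, k, 26), (35, 30, m, 23, q, 40), (35, 30, m, 23, t, 27)}.
Joining (T ⋈ R) and S on D yields {(13, 36, s, 7, k, 25, s), (13, 36, s, 7, v, 7, s), (13, 36, s, 7, z, 21, s), (13, 36, s, 7, z, 3, s), (22, 40, q, 23, k, 26, n), (22, 40, q, 23, q, 40, n), (22, 40, q, 23, t, 27, n), (35, 30, m, 23, k, 26, t), (35, 30, m, 23, k, 26, y), (35, 30, m, 23, q, 40, t), (35, 30, m, 23, q, 40, y), (35, 30, m, 23, t, 27, t), (35, 30, m, 23, t, 27, y)}.
Selection C > 7 AND B ≠ 21: {(22, 40, q, 23, k, 26, n), (22, 40, q, 23, q, 40, n), (22, 40, q, 23, t, 27, n), (35, 30, m, 23, k, 26, t), (35, 30, m, 23, k, 26, y), (35, 30, m, 23, q, 40, t), (35, 30, m, 23, q, 40, y), (35, 30, m, 23, t, 27, t), (35, 30, m, 23, t, 27, y)}
Projecting to G, F, E: {(n, k, 40), (n, q, 40), (n, t, 40), (t, k, 30), (t, q, 30), (t, t, 30), (y, k, 30), (y, q, 30), (y, t, 30)}

{(n, k, 40), (n, q, 40), (n, t, 40), (t, k, 30), (t, q, 30), (t, t, 30), (y, k, 30), (y, q, 30), (y, t, 30)}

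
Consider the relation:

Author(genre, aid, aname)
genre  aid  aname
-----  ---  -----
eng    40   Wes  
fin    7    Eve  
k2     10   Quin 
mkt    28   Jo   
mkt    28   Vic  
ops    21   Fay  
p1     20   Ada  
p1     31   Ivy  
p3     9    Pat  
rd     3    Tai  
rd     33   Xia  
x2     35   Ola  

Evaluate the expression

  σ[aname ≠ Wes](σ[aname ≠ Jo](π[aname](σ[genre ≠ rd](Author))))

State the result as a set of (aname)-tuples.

σ[genre ≠ rd]: keep tuples satisfying genre ≠ rd → {(eng, 40, Wes), (fin, 7, Eve), (k2, 10, Quin), (mkt, 28, Jo), (mkt, 28, Vic), (ops, 21, Fay), (p1, 20, Ada), (p1, 31, Ivy), (p3, 9, Pat), (x2, 35, Ola)}
Keep only column(s) aname: {Ada, Eve, Fay, Ivy, Jo, Ola, Pat, Quin, Vic, Wes}
σ[aname ≠ Jo]: keep tuples satisfying aname ≠ Jo → {Ada, Eve, Fay, Ivy, Ola, Pat, Quin, Vic, Wes}
σ[aname ≠ Wes]: keep tuples satisfying aname ≠ Wes → {Ada, Eve, Fay, Ivy, Ola, Pat, Quin, Vic}

{Ada, Eve, Fay, Ivy, Ola, Pat, Quin, Vic}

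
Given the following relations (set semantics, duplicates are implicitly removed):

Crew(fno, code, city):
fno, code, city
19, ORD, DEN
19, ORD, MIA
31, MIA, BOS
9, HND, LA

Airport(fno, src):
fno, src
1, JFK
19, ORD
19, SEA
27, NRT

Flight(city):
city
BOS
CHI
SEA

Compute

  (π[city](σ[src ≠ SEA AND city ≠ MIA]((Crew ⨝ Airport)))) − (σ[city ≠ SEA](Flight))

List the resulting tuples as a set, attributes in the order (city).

{DEN}

Joining Crew and Airport on fno yields {(19, ORD, DEN, ORD), (19, ORD, DEN, SEA), (19, ORD, MIA, ORD), (19, ORD, MIA, SEA)}.
σ[src ≠ SEA AND city ≠ MIA]: keep tuples satisfying src ≠ SEA AND city ≠ MIA → {(19, ORD, DEN, ORD)}
π_{city} gives {DEN}.
σ[city ≠ SEA]: keep tuples satisfying city ≠ SEA → {BOS, CHI}
Difference: {DEN} with {BOS, CHI} → {DEN}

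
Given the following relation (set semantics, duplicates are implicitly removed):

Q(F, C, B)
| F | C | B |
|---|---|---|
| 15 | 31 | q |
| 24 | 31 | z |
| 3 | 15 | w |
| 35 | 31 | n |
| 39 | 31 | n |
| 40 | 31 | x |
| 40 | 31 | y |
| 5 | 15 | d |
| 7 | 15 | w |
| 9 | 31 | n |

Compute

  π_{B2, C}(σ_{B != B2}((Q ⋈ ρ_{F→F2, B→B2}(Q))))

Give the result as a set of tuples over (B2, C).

ρ[F→F2, B→B2]: schema becomes (F2, C, B2); tuples unchanged.
Q ⋈ ρ_{F→F2, B→B2}(Q) (natural join on C): {(15, 31, q, 15, q), (15, 31, q, 24, z), (15, 31, q, 35, n), (15, 31, q, 39, n), (15, 31, q, 40, x), (15, 31, q, 40, y), (15, 31, q, 9, n), (24, 31, z, 15, q), (24, 31, z, 24, z), (24, 31, z, 35, n), (24, 31, z, 39, n), (24, 31, z, 40, x), (24, 31, z, 40, y), (24, 31, z, 9, n), (3, 15, w, 3, w), (3, 15, w, 5, d), (3, 15, w, 7, w), (35, 31, n, 15, q), (35, 31, n, 24, z), (35, 31, n, 35, n), (35, 31, n, 39, n), (35, 31, n, 40, x), (35, 31, n, 40, y), (35, 31, n, 9, n), (39, 31, n, 15, q), (39, 31, n, 24, z), (39, 31, n, 35, n), (39, 31, n, 39, n), (39, 31, n, 40, x), (39, 31, n, 40, y), (39, 31, n, 9, n), (40, 31, x, 15, q), (40, 31, x, 24, z), (40, 31, x, 35, n), (40, 31, x, 39, n), (40, 31, x, 40, x), (40, 31, x, 40, y), (40, 31, x, 9, n), (40, 31, y, 15, q), (40, 31, y, 24, z), (40, 31, y, 35, n), (40, 31, y, 39, n), (40, 31, y, 40, x), (40, 31, y, 40, y), (40, 31, y, 9, n), (5, 15, d, 3, w), (5, 15, d, 5, d), (5, 15, d, 7, w), (7, 15, w, 3, w), (7, 15, w, 5, d), (7, 15, w, 7, w), (9, 31, n, 15, q), (9, 31, n, 24, z), (9, 31, n, 35, n), (9, 31, n, 39, n), (9, 31, n, 40, x), (9, 31, n, 40, y), (9, 31, n, 9, n)}
Selection B != B2: {(15, 31, q, 24, z), (15, 31, q, 35, n), (15, 31, q, 39, n), (15, 31, q, 40, x), (15, 31, q, 40, y), (15, 31, q, 9, n), (24, 31, z, 15, q), (24, 31, z, 35, n), (24, 31, z, 39, n), (24, 31, z, 40, x), (24, 31, z, 40, y), (24, 31, z, 9, n), (3, 15, w, 5, d), (35, 31, n, 15, q), (35, 31, n, 24, z), (35, 31, n, 40, x), (35, 31, n, 40, y), (39, 31, n, 15, q), (39, 31, n, 24, z), (39, 31, n, 40, x), (39, 31, n, 40, y), (40, 31, x, 15, q), (40, 31, x, 24, z), (40, 31, x, 35, n), (40, 31, x, 39, n), (40, 31, x, 40, y), (40, 31, x, 9, n), (40, 31, y, 15, q), (40, 31, y, 24, z), (40, 31, y, 35, n), (40, 31, y, 39, n), (40, 31, y, 40, x), (40, 31, y, 9, n), (5, 15, d, 3, w), (5, 15, d, 7, w), (7, 15, w, 5, d), (9, 31, n, 15, q), (9, 31, n, 24, z), (9, 31, n, 40, x), (9, 31, n, 40, y)}
π_{B2, C} gives {(d, 15), (n, 31), (q, 31), (w, 15), (x, 31), (y, 31), (z, 31)} (33 duplicate(s) eliminated).

{(d, 15), (n, 31), (q, 31), (w, 15), (x, 31), (y, 31), (z, 31)}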